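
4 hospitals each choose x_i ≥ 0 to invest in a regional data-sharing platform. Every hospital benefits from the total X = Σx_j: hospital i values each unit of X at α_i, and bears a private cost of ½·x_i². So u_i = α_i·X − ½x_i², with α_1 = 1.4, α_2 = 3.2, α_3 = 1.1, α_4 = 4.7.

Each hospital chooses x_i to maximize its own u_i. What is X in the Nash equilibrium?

Hospital i's FOC: ∂u_i/∂x_i = α_i − x_i = 0, so x_i* = α_i.
NE contributions = (1.4, 3.2, 1.1, 4.7); X = 10.4.

10.4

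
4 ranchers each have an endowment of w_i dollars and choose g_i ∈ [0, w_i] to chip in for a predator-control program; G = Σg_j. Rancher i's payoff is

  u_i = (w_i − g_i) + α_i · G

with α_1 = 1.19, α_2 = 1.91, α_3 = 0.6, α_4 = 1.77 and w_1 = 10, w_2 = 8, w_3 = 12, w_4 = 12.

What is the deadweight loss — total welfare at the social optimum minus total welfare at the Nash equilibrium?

53.64

∂u_i/∂g_i = α_i − 1, so rancher i contributes w_i if α_i > 1, else 0.
α_i > 1 for i ∈ {1, 2, 4}; NE contributions (10, 8, 0, 12), G = 30.
W^NE = Σw_i − G^NE + (Σα_i)·G^NE = 42 + 4.47·30 = 176.1.
Planner: ∂(Σu_j)/∂g_i = Σα_j − 1 = 4.47 > 0, so everyone contributes w_i; G^SO = 42, W^SO = 42 + 4.47·42 = 229.74.
Deadweight loss = 53.64.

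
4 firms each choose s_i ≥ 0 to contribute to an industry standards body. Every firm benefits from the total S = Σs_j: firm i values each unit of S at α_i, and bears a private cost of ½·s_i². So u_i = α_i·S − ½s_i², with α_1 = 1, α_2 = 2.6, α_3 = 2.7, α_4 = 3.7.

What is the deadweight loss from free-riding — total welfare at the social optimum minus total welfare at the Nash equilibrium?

Firm i's FOC: ∂u_i/∂s_i = α_i − s_i = 0, so s_i* = α_i.
NE contributions = (1, 2.6, 2.7, 3.7); S = 10.
W^NE = (Σα)·S − ½Σα_i² = 10² − ½·28.74 = 85.63.
Planner sets s_i = Σα_j = 10 for every i, so S^SO = 4·10 = 40.
W^SO = (Σα)·S^SO − ½·4·(Σα)² = (4/2)·10² = 200.
Deadweight loss = W^SO − W^NE = 114.37.

114.37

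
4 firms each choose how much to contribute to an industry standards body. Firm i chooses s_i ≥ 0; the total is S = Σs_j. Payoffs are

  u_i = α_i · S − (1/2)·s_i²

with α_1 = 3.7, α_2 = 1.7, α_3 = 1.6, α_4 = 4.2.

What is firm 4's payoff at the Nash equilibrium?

Firm i's FOC: ∂u_i/∂s_i = α_i − s_i = 0, so s_i* = α_i.
NE contributions = (3.7, 1.7, 1.6, 4.2); S = 11.2.
u_4 = α_4·S − ½·(s_4)² = 4.2·11.2 − ½·4.2² = 38.22.

38.22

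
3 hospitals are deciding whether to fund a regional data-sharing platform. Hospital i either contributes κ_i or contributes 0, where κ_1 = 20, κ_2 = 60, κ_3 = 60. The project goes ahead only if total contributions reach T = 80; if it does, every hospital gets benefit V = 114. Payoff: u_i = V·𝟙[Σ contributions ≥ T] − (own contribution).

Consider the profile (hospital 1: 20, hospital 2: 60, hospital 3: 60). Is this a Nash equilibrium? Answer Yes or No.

Total = 140 ≥ 80: provided.
Hospital 1 (pledges 20, payoff 94): dropping to 0 → total 120, payoff 114. Profitable deviation.

No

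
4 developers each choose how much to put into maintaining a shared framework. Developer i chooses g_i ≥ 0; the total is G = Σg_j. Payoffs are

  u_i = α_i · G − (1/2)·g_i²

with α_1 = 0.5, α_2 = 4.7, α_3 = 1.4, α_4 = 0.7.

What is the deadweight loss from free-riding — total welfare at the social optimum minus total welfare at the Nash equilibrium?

65.685

Developer i's FOC: ∂u_i/∂g_i = α_i − g_i = 0, so g_i* = α_i.
NE contributions = (0.5, 4.7, 1.4, 0.7); G = 7.3.
W^NE = (Σα)·G − ½Σα_i² = 7.3² − ½·24.79 = 40.895.
Planner sets g_i = Σα_j = 7.3 for every i, so G^SO = 4·7.3 = 29.2.
W^SO = (Σα)·G^SO − ½·4·(Σα)² = (4/2)·7.3² = 106.58.
Deadweight loss = W^SO − W^NE = 65.685.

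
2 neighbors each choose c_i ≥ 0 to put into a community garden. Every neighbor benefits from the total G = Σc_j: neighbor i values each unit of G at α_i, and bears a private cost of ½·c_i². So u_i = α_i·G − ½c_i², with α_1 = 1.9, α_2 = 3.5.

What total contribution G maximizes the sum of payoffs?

Planner FOC: ∂(Σu_j)/∂c_i = (Σα_j) − c_i = 0, so c_i^SO = Σα_j = 5.4 for every i; G^SO = 10.8.

10.8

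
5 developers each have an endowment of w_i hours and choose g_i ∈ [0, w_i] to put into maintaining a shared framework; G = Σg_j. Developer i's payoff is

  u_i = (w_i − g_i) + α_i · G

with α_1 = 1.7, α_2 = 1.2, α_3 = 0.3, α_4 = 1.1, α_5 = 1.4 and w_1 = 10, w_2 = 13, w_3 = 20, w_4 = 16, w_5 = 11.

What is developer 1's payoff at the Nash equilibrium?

∂u_i/∂g_i = α_i − 1, so developer i contributes w_i if α_i > 1, else 0.
α_i > 1 for i ∈ {1, 2, 4, 5}; NE contributions (10, 13, 0, 16, 11), G = 50.
u_1 = (10 − 10) + 1.7·50 = 85.

85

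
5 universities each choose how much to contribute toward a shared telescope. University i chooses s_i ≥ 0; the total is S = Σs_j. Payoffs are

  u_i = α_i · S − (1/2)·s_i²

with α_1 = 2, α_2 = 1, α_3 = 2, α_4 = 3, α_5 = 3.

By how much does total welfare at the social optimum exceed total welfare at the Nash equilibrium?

University i's FOC: ∂u_i/∂s_i = α_i − s_i = 0, so s_i* = α_i.
NE contributions = (2, 1, 2, 3, 3); S = 11.
W^NE = (Σα)·S − ½Σα_i² = 11² − ½·27 = 107.5.
Planner sets s_i = Σα_j = 11 for every i, so S^SO = 5·11 = 55.
W^SO = (Σα)·S^SO − ½·5·(Σα)² = (5/2)·11² = 302.5.
Deadweight loss = W^SO − W^NE = 195.

195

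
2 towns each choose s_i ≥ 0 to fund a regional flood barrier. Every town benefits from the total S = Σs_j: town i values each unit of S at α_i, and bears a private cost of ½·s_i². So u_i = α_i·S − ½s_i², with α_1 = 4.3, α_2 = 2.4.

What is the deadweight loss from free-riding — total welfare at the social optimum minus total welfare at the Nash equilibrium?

Town i's FOC: ∂u_i/∂s_i = α_i − s_i = 0, so s_i* = α_i.
NE contributions = (4.3, 2.4); S = 6.7.
W^NE = (Σα)·S − ½Σα_i² = 6.7² − ½·24.25 = 32.765.
Planner sets s_i = Σα_j = 6.7 for every i, so S^SO = 2·6.7 = 13.4.
W^SO = (Σα)·S^SO − ½·2·(Σα)² = (2/2)·6.7² = 44.89.
Deadweight loss = W^SO − W^NE = 12.125.

12.125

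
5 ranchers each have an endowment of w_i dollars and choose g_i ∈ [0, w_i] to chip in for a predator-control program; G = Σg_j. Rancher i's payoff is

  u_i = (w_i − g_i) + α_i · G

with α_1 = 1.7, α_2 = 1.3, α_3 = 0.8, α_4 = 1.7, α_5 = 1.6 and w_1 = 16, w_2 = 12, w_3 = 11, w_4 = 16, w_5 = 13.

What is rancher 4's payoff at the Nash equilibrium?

96.9

∂u_i/∂g_i = α_i − 1, so rancher i contributes w_i if α_i > 1, else 0.
α_i > 1 for i ∈ {1, 2, 4, 5}; NE contributions (16, 12, 0, 16, 13), G = 57.
u_4 = (16 − 16) + 1.7·57 = 96.9.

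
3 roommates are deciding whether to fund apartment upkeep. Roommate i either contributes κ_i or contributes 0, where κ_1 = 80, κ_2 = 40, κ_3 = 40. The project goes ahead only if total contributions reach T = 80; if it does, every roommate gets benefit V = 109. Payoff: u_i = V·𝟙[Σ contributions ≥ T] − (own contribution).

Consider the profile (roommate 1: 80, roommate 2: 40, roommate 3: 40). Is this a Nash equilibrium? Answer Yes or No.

Total = 160 ≥ 80: provided.
Roommate 1 (pledges 80, payoff 29): dropping to 0 → total 80, payoff 109. Profitable deviation.

No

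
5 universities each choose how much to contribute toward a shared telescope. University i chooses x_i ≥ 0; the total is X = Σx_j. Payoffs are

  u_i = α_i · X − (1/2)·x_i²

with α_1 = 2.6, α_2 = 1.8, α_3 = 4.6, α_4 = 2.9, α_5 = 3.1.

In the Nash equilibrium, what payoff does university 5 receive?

University i's FOC: ∂u_i/∂x_i = α_i − x_i = 0, so x_i* = α_i.
NE contributions = (2.6, 1.8, 4.6, 2.9, 3.1); X = 15.
u_5 = α_5·X − ½·(x_5)² = 3.1·15 − ½·3.1² = 41.695.

41.695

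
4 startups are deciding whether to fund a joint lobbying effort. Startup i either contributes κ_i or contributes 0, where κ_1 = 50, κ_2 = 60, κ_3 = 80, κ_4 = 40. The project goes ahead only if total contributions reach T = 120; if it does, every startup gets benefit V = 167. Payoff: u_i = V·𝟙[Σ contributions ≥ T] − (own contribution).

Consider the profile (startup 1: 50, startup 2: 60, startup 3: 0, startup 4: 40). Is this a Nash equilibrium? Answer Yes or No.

Total = 150 ≥ 120: provided.
Startup 1 (pledges 50, payoff 117): dropping to 0 → total 100, payoff 0. No gain.
Startup 2 (pledges 60, payoff 107): dropping to 0 → total 90, payoff 0. No gain.
Startup 3 (pledges 0, payoff 167): pledging 80 → total 230, payoff 87. No gain.
Startup 4 (pledges 40, payoff 127): dropping to 0 → total 110, payoff 0. No gain.

Yes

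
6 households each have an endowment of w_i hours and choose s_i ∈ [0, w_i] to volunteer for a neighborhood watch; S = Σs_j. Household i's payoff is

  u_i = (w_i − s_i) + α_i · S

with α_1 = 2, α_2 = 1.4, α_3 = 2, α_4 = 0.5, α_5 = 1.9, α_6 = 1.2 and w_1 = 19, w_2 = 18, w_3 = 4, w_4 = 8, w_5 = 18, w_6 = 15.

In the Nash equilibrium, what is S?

∂u_i/∂s_i = α_i − 1, so household i contributes w_i if α_i > 1, else 0.
α_i > 1 for i ∈ {1, 2, 3, 5, 6}; NE contributions (19, 18, 4, 0, 18, 15), S = 74.

74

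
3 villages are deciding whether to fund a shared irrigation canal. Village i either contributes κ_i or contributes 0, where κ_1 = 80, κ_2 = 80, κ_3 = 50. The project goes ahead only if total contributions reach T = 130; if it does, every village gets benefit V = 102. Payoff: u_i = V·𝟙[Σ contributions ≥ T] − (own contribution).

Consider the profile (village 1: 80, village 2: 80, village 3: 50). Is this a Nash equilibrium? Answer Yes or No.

No

Total = 210 ≥ 130: provided.
Village 1 (pledges 80, payoff 22): dropping to 0 → total 130, payoff 102. Profitable deviation.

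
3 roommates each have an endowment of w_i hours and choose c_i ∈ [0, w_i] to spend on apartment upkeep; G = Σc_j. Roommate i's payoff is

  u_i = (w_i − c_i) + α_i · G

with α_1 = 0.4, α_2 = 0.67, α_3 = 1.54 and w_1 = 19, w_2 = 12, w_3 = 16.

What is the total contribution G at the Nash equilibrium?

16

∂u_i/∂c_i = α_i − 1, so roommate i contributes w_i if α_i > 1, else 0.
α_i > 1 for i ∈ {3}; NE contributions (0, 0, 16), G = 16.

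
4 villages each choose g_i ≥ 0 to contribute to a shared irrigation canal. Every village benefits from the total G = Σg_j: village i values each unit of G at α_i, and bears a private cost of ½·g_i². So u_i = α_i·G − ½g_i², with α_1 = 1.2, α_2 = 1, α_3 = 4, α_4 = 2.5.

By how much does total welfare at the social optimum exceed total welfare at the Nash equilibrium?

Village i's FOC: ∂u_i/∂g_i = α_i − g_i = 0, so g_i* = α_i.
NE contributions = (1.2, 1, 4, 2.5); G = 8.7.
W^NE = (Σα)·G − ½Σα_i² = 8.7² − ½·24.69 = 63.345.
Planner sets g_i = Σα_j = 8.7 for every i, so G^SO = 4·8.7 = 34.8.
W^SO = (Σα)·G^SO − ½·4·(Σα)² = (4/2)·8.7² = 151.38.
Deadweight loss = W^SO − W^NE = 88.035.

88.035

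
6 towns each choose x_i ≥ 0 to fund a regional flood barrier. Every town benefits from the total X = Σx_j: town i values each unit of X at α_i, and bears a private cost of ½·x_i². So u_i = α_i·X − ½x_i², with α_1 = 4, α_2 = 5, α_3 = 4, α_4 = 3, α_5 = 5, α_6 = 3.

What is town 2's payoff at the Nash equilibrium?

107.5

Town i's FOC: ∂u_i/∂x_i = α_i − x_i = 0, so x_i* = α_i.
NE contributions = (4, 5, 4, 3, 5, 3); X = 24.
u_2 = α_2·X − ½·(x_2)² = 5·24 − ½·5² = 107.5.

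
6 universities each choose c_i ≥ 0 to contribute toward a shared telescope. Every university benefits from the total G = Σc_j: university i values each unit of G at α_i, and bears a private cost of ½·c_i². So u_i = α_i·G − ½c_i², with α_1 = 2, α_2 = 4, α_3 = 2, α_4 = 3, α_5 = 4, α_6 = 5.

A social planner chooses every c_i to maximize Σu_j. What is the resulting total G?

Planner FOC: ∂(Σu_j)/∂c_i = (Σα_j) − c_i = 0, so c_i^SO = Σα_j = 20 for every i; G^SO = 120.

120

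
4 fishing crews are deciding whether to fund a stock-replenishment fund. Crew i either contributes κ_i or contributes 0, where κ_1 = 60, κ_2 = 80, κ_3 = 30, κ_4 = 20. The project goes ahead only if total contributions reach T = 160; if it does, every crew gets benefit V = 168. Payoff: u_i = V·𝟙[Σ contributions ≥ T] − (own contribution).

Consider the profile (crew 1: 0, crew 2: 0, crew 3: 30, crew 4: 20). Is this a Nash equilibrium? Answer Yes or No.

No

Total = 50 < 160: not provided.
Crew 1 (pledges 0, payoff 0): pledging 60 → total 110, payoff -60. No gain.
Crew 2 (pledges 0, payoff 0): pledging 80 → total 130, payoff -80. No gain.
Crew 3 (pledges 30, payoff -30): dropping to 0 → total 20, payoff 0. Profitable deviation.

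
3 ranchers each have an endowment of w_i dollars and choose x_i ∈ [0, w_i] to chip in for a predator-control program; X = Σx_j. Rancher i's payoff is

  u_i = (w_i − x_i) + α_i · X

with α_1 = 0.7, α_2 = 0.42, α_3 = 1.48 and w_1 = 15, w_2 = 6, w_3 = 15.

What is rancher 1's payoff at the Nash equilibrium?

∂u_i/∂x_i = α_i − 1, so rancher i contributes w_i if α_i > 1, else 0.
α_i > 1 for i ∈ {3}; NE contributions (0, 0, 15), X = 15.
u_1 = (15 − 0) + 0.7·15 = 25.5.

25.5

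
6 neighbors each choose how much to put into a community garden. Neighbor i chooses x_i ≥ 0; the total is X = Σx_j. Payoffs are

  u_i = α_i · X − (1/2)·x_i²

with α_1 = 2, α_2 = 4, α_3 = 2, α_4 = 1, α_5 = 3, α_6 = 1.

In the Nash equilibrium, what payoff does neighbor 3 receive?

24

Neighbor i's FOC: ∂u_i/∂x_i = α_i − x_i = 0, so x_i* = α_i.
NE contributions = (2, 4, 2, 1, 3, 1); X = 13.
u_3 = α_3·X − ½·(x_3)² = 2·13 − ½·2² = 24.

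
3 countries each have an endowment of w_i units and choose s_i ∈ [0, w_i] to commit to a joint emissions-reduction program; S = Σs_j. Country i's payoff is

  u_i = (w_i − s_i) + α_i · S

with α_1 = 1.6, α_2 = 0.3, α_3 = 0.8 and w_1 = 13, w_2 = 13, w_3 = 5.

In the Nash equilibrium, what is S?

∂u_i/∂s_i = α_i − 1, so country i contributes w_i if α_i > 1, else 0.
α_i > 1 for i ∈ {1}; NE contributions (13, 0, 0), S = 13.

13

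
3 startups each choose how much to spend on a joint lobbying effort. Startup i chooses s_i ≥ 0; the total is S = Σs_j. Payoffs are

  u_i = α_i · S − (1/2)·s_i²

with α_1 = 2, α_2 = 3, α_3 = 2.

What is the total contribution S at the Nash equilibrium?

Startup i's FOC: ∂u_i/∂s_i = α_i − s_i = 0, so s_i* = α_i.
NE contributions = (2, 3, 2); S = 7.

7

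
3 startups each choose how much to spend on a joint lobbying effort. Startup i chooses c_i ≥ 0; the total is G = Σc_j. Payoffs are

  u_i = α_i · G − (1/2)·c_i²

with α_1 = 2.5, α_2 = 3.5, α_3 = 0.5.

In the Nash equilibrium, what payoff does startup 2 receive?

Startup i's FOC: ∂u_i/∂c_i = α_i − c_i = 0, so c_i* = α_i.
NE contributions = (2.5, 3.5, 0.5); G = 6.5.
u_2 = α_2·G − ½·(c_2)² = 3.5·6.5 − ½·3.5² = 16.625.

16.625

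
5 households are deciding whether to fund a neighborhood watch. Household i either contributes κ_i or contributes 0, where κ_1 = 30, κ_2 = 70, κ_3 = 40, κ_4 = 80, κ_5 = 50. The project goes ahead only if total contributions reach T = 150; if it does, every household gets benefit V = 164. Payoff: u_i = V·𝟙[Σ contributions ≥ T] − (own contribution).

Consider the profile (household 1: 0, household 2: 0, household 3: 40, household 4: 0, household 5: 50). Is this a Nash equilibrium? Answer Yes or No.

Total = 90 < 150: not provided.
Household 1 (pledges 0, payoff 0): pledging 30 → total 120, payoff -30. No gain.
Household 2 (pledges 0, payoff 0): pledging 70 → total 160, payoff 94. Profitable deviation.

No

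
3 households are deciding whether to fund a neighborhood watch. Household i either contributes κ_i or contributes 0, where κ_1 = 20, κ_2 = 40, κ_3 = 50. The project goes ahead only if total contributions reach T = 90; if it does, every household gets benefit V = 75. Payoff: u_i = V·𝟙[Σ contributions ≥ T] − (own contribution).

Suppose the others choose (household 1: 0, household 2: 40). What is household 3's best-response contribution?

50

Others' total = 40. Contributing 50 brings total to 90 ≥ 90: gain V − κ_3 = 25.
Best response: 50.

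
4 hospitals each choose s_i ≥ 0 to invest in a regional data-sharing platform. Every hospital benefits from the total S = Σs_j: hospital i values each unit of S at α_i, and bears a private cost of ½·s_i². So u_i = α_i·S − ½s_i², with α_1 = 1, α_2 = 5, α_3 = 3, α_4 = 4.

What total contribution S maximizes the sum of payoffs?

52

Planner FOC: ∂(Σu_j)/∂s_i = (Σα_j) − s_i = 0, so s_i^SO = Σα_j = 13 for every i; S^SO = 52.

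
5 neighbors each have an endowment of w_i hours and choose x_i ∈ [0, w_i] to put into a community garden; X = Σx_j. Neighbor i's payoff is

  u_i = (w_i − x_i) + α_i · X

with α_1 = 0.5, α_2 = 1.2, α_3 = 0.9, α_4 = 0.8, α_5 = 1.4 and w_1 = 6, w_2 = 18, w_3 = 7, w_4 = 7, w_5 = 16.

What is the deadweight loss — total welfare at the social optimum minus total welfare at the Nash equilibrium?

76

∂u_i/∂x_i = α_i − 1, so neighbor i contributes w_i if α_i > 1, else 0.
α_i > 1 for i ∈ {2, 5}; NE contributions (0, 18, 0, 0, 16), X = 34.
W^NE = Σw_i − X^NE + (Σα_i)·X^NE = 54 + 3.8·34 = 183.2.
Planner: ∂(Σu_j)/∂x_i = Σα_j − 1 = 3.8 > 0, so everyone contributes w_i; X^SO = 54, W^SO = 54 + 3.8·54 = 259.2.
Deadweight loss = 76.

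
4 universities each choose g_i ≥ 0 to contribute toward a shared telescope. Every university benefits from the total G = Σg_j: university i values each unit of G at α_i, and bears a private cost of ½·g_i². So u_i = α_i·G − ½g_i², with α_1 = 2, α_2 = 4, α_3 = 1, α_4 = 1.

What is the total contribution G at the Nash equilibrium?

8

University i's FOC: ∂u_i/∂g_i = α_i − g_i = 0, so g_i* = α_i.
NE contributions = (2, 4, 1, 1); G = 8.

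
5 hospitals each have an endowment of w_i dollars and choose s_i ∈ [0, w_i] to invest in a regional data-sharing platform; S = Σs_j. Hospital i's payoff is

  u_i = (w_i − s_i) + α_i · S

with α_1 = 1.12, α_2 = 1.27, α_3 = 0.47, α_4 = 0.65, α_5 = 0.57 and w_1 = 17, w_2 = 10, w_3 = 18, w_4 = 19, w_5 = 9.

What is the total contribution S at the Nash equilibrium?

27

∂u_i/∂s_i = α_i − 1, so hospital i contributes w_i if α_i > 1, else 0.
α_i > 1 for i ∈ {1, 2}; NE contributions (17, 10, 0, 0, 0), S = 27.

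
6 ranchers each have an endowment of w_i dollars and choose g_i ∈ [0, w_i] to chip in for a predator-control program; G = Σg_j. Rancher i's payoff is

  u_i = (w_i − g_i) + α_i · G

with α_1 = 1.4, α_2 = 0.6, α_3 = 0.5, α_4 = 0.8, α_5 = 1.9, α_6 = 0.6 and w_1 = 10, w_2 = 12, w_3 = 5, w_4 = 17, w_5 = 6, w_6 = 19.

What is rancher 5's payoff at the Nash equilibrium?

30.4

∂u_i/∂g_i = α_i − 1, so rancher i contributes w_i if α_i > 1, else 0.
α_i > 1 for i ∈ {1, 5}; NE contributions (10, 0, 0, 0, 6, 0), G = 16.
u_5 = (6 − 6) + 1.9·16 = 30.4.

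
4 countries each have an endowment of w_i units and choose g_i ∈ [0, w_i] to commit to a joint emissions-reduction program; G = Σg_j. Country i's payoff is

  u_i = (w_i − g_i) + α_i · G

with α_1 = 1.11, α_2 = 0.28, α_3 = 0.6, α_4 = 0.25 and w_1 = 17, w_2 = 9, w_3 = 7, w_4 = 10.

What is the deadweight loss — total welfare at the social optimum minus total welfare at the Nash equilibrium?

32.24

∂u_i/∂g_i = α_i − 1, so country i contributes w_i if α_i > 1, else 0.
α_i > 1 for i ∈ {1}; NE contributions (17, 0, 0, 0), G = 17.
W^NE = Σw_i − G^NE + (Σα_i)·G^NE = 43 + 1.24·17 = 64.08.
Planner: ∂(Σu_j)/∂g_i = Σα_j − 1 = 1.24 > 0, so everyone contributes w_i; G^SO = 43, W^SO = 43 + 1.24·43 = 96.32.
Deadweight loss = 32.24.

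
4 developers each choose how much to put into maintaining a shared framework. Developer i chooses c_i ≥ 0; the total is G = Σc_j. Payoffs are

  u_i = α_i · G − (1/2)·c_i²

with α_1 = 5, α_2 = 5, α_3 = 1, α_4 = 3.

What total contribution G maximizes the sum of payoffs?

56

Planner FOC: ∂(Σu_j)/∂c_i = (Σα_j) − c_i = 0, so c_i^SO = Σα_j = 14 for every i; G^SO = 56.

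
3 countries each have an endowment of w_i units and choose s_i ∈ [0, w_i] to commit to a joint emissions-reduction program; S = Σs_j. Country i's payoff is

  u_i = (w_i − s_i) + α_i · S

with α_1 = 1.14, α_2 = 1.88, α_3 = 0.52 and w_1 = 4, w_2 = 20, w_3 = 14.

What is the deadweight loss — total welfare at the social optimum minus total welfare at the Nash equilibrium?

35.56

∂u_i/∂s_i = α_i − 1, so country i contributes w_i if α_i > 1, else 0.
α_i > 1 for i ∈ {1, 2}; NE contributions (4, 20, 0), S = 24.
W^NE = Σw_i − S^NE + (Σα_i)·S^NE = 38 + 2.54·24 = 98.96.
Planner: ∂(Σu_j)/∂s_i = Σα_j − 1 = 2.54 > 0, so everyone contributes w_i; S^SO = 38, W^SO = 38 + 2.54·38 = 134.52.
Deadweight loss = 35.56.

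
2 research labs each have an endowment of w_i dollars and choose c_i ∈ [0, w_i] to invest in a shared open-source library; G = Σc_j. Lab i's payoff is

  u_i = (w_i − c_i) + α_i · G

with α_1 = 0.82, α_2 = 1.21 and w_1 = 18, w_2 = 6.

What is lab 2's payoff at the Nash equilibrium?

∂u_i/∂c_i = α_i − 1, so lab i contributes w_i if α_i > 1, else 0.
α_i > 1 for i ∈ {2}; NE contributions (0, 6), G = 6.
u_2 = (6 − 6) + 1.21·6 = 7.26.

7.26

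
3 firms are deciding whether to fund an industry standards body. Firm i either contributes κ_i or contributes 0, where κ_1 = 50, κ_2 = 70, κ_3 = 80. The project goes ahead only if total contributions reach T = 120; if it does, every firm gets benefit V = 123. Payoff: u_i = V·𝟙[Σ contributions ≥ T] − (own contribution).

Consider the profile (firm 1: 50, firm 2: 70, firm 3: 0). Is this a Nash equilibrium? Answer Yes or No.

Yes

Total = 120 ≥ 120: provided.
Firm 1 (pledges 50, payoff 73): dropping to 0 → total 70, payoff 0. No gain.
Firm 2 (pledges 70, payoff 53): dropping to 0 → total 50, payoff 0. No gain.
Firm 3 (pledges 0, payoff 123): pledging 80 → total 200, payoff 43. No gain.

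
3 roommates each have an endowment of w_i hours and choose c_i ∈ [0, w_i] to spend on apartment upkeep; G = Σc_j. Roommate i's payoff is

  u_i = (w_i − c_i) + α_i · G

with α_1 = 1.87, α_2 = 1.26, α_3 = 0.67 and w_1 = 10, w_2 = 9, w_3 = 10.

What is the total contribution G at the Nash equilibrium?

19

∂u_i/∂c_i = α_i − 1, so roommate i contributes w_i if α_i > 1, else 0.
α_i > 1 for i ∈ {1, 2}; NE contributions (10, 9, 0), G = 19.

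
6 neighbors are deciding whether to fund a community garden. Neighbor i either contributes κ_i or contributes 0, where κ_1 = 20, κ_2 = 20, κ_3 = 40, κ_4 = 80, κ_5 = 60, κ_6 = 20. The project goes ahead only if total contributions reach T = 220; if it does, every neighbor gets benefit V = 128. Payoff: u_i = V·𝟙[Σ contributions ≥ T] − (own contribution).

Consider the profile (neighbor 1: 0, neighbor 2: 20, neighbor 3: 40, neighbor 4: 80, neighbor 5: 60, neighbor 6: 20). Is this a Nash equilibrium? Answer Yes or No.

Yes

Total = 220 ≥ 220: provided.
Neighbor 1 (pledges 0, payoff 128): pledging 20 → total 240, payoff 108. No gain.
Neighbor 2 (pledges 20, payoff 108): dropping to 0 → total 200, payoff 0. No gain.
Neighbor 3 (pledges 40, payoff 88): dropping to 0 → total 180, payoff 0. No gain.
Neighbor 4 (pledges 80, payoff 48): dropping to 0 → total 140, payoff 0. No gain.
Neighbor 5 (pledges 60, payoff 68): dropping to 0 → total 160, payoff 0. No gain.
Neighbor 6 (pledges 20, payoff 108): dropping to 0 → total 200, payoff 0. No gain.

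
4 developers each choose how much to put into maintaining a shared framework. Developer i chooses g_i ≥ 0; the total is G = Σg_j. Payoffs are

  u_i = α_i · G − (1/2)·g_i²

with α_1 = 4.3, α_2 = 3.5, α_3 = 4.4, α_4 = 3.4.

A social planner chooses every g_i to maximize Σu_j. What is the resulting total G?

Planner FOC: ∂(Σu_j)/∂g_i = (Σα_j) − g_i = 0, so g_i^SO = Σα_j = 15.6 for every i; G^SO = 62.4.

62.4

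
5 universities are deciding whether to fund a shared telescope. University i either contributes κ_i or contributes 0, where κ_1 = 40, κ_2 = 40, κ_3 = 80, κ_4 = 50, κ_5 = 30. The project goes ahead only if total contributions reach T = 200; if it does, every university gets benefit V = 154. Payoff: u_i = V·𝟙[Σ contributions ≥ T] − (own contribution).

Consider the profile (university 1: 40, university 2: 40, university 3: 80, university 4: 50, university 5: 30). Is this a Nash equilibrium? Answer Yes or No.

Total = 240 ≥ 200: provided.
University 1 (pledges 40, payoff 114): dropping to 0 → total 200, payoff 154. Profitable deviation.

No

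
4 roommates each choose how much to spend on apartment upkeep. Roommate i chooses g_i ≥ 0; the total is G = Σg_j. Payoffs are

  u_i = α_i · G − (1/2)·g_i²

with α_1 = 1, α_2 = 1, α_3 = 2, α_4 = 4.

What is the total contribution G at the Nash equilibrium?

8

Roommate i's FOC: ∂u_i/∂g_i = α_i − g_i = 0, so g_i* = α_i.
NE contributions = (1, 1, 2, 4); G = 8.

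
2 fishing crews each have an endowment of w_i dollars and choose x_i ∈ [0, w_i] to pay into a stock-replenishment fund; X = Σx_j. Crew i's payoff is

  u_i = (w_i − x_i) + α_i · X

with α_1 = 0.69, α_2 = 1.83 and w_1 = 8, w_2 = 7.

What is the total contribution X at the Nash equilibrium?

∂u_i/∂x_i = α_i − 1, so crew i contributes w_i if α_i > 1, else 0.
α_i > 1 for i ∈ {2}; NE contributions (0, 7), X = 7.

7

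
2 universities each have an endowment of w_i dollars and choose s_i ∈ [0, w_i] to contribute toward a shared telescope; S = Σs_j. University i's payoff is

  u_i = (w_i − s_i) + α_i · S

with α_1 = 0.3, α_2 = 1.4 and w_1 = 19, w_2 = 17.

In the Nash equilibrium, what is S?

∂u_i/∂s_i = α_i − 1, so university i contributes w_i if α_i > 1, else 0.
α_i > 1 for i ∈ {2}; NE contributions (0, 17), S = 17.

17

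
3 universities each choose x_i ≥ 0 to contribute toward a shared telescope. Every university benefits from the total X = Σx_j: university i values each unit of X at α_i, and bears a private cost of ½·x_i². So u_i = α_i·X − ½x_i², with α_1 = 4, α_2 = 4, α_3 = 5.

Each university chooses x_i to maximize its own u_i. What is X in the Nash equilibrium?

13

University i's FOC: ∂u_i/∂x_i = α_i − x_i = 0, so x_i* = α_i.
NE contributions = (4, 4, 5); X = 13.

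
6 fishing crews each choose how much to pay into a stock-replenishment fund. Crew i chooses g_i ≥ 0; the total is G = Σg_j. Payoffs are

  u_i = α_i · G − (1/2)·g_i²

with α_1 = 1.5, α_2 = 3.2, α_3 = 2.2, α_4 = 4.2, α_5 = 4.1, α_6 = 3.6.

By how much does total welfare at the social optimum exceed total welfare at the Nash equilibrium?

Crew i's FOC: ∂u_i/∂g_i = α_i − g_i = 0, so g_i* = α_i.
NE contributions = (1.5, 3.2, 2.2, 4.2, 4.1, 3.6); G = 18.8.
W^NE = (Σα)·G − ½Σα_i² = 18.8² − ½·64.74 = 321.07.
Planner sets g_i = Σα_j = 18.8 for every i, so G^SO = 6·18.8 = 112.8.
W^SO = (Σα)·G^SO − ½·6·(Σα)² = (6/2)·18.8² = 1060.32.
Deadweight loss = W^SO − W^NE = 739.25.

739.25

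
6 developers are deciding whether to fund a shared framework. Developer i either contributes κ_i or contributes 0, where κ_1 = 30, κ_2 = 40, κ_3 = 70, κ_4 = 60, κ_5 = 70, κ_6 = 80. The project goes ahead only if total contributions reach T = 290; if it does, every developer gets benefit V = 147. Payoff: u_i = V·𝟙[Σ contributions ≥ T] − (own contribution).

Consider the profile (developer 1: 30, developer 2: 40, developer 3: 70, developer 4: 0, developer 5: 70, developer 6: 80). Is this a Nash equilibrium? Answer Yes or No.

Yes

Total = 290 ≥ 290: provided.
Developer 1 (pledges 30, payoff 117): dropping to 0 → total 260, payoff 0. No gain.
Developer 2 (pledges 40, payoff 107): dropping to 0 → total 250, payoff 0. No gain.
Developer 3 (pledges 70, payoff 77): dropping to 0 → total 220, payoff 0. No gain.
Developer 4 (pledges 0, payoff 147): pledging 60 → total 350, payoff 87. No gain.
Developer 5 (pledges 70, payoff 77): dropping to 0 → total 220, payoff 0. No gain.
Developer 6 (pledges 80, payoff 67): dropping to 0 → total 210, payoff 0. No gain.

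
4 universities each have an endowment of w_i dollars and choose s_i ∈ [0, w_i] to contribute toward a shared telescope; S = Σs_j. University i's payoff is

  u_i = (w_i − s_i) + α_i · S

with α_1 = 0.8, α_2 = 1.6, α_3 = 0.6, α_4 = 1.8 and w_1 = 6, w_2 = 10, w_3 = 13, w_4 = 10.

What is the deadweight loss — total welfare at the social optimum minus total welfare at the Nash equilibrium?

∂u_i/∂s_i = α_i − 1, so university i contributes w_i if α_i > 1, else 0.
α_i > 1 for i ∈ {2, 4}; NE contributions (0, 10, 0, 10), S = 20.
W^NE = Σw_i − S^NE + (Σα_i)·S^NE = 39 + 3.8·20 = 115.
Planner: ∂(Σu_j)/∂s_i = Σα_j − 1 = 3.8 > 0, so everyone contributes w_i; S^SO = 39, W^SO = 39 + 3.8·39 = 187.2.
Deadweight loss = 72.2.

72.2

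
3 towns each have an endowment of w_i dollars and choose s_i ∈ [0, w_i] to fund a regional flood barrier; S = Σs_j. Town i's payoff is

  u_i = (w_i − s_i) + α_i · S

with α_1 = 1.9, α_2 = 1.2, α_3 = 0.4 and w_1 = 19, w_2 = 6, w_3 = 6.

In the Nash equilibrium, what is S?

25

∂u_i/∂s_i = α_i − 1, so town i contributes w_i if α_i > 1, else 0.
α_i > 1 for i ∈ {1, 2}; NE contributions (19, 6, 0), S = 25.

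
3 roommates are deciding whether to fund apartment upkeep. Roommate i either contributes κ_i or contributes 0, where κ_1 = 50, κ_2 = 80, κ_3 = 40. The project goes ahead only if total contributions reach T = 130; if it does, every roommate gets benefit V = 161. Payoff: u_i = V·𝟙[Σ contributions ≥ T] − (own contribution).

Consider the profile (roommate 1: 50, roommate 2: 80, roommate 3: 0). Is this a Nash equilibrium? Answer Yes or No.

Total = 130 ≥ 130: provided.
Roommate 1 (pledges 50, payoff 111): dropping to 0 → total 80, payoff 0. No gain.
Roommate 2 (pledges 80, payoff 81): dropping to 0 → total 50, payoff 0. No gain.
Roommate 3 (pledges 0, payoff 161): pledging 40 → total 170, payoff 121. No gain.

Yes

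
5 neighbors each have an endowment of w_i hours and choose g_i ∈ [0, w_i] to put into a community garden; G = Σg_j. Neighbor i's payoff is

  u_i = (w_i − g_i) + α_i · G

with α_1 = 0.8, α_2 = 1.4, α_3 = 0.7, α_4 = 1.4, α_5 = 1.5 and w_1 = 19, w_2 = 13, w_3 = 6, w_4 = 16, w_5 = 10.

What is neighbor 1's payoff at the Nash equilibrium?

∂u_i/∂g_i = α_i − 1, so neighbor i contributes w_i if α_i > 1, else 0.
α_i > 1 for i ∈ {2, 4, 5}; NE contributions (0, 13, 0, 16, 10), G = 39.
u_1 = (19 − 0) + 0.8·39 = 50.2.

50.2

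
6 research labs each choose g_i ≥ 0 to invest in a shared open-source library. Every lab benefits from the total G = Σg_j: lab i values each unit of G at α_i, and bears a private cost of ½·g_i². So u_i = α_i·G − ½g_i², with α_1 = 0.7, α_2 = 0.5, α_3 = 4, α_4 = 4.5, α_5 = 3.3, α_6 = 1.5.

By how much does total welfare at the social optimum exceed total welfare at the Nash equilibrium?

Lab i's FOC: ∂u_i/∂g_i = α_i − g_i = 0, so g_i* = α_i.
NE contributions = (0.7, 0.5, 4, 4.5, 3.3, 1.5); G = 14.5.
W^NE = (Σα)·G − ½Σα_i² = 14.5² − ½·50.13 = 185.185.
Planner sets g_i = Σα_j = 14.5 for every i, so G^SO = 6·14.5 = 87.
W^SO = (Σα)·G^SO − ½·6·(Σα)² = (6/2)·14.5² = 630.75.
Deadweight loss = W^SO − W^NE = 445.565.

445.565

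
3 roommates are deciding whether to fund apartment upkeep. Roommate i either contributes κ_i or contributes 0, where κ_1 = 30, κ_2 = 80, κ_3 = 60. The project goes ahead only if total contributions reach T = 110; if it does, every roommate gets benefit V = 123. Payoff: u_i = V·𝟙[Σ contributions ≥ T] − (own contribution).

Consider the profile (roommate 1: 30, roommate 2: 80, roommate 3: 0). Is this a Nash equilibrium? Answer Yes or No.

Yes

Total = 110 ≥ 110: provided.
Roommate 1 (pledges 30, payoff 93): dropping to 0 → total 80, payoff 0. No gain.
Roommate 2 (pledges 80, payoff 43): dropping to 0 → total 30, payoff 0. No gain.
Roommate 3 (pledges 0, payoff 123): pledging 60 → total 170, payoff 63. No gain.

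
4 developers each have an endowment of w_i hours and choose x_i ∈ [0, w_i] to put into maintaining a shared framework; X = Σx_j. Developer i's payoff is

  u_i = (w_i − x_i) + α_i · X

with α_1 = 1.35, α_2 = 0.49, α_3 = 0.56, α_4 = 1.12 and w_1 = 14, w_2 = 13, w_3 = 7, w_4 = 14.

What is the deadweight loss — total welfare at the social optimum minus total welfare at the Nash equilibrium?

∂u_i/∂x_i = α_i − 1, so developer i contributes w_i if α_i > 1, else 0.
α_i > 1 for i ∈ {1, 4}; NE contributions (14, 0, 0, 14), X = 28.
W^NE = Σw_i − X^NE + (Σα_i)·X^NE = 48 + 2.52·28 = 118.56.
Planner: ∂(Σu_j)/∂x_i = Σα_j − 1 = 2.52 > 0, so everyone contributes w_i; X^SO = 48, W^SO = 48 + 2.52·48 = 168.96.
Deadweight loss = 50.4.

50.4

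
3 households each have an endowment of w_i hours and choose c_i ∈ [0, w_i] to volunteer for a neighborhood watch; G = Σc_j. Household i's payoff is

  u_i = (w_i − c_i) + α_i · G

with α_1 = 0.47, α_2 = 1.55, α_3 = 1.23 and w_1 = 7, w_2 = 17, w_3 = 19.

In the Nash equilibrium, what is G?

36

∂u_i/∂c_i = α_i − 1, so household i contributes w_i if α_i > 1, else 0.
α_i > 1 for i ∈ {2, 3}; NE contributions (0, 17, 19), G = 36.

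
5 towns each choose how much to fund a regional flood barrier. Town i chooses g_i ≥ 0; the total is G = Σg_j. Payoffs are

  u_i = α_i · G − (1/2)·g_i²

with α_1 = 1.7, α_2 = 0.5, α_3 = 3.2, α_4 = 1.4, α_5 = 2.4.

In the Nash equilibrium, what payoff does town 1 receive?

Town i's FOC: ∂u_i/∂g_i = α_i − g_i = 0, so g_i* = α_i.
NE contributions = (1.7, 0.5, 3.2, 1.4, 2.4); G = 9.2.
u_1 = α_1·G − ½·(g_1)² = 1.7·9.2 − ½·1.7² = 14.195.

14.195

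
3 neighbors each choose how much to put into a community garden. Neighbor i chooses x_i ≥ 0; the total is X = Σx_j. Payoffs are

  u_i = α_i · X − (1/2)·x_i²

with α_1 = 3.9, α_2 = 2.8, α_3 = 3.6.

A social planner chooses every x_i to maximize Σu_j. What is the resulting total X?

30.9

Planner FOC: ∂(Σu_j)/∂x_i = (Σα_j) − x_i = 0, so x_i^SO = Σα_j = 10.3 for every i; X^SO = 30.9.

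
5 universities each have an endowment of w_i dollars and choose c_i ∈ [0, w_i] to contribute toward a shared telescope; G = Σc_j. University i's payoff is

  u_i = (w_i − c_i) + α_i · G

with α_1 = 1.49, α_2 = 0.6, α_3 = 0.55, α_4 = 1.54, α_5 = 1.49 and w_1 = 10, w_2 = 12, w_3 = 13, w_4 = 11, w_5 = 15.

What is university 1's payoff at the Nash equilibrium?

∂u_i/∂c_i = α_i − 1, so university i contributes w_i if α_i > 1, else 0.
α_i > 1 for i ∈ {1, 4, 5}; NE contributions (10, 0, 0, 11, 15), G = 36.
u_1 = (10 − 10) + 1.49·36 = 53.64.

53.64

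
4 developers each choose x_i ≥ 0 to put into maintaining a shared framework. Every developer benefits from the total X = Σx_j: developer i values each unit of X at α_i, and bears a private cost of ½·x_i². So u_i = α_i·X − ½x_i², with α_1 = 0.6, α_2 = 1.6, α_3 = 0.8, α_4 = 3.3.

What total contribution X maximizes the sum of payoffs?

Planner FOC: ∂(Σu_j)/∂x_i = (Σα_j) − x_i = 0, so x_i^SO = Σα_j = 6.3 for every i; X^SO = 25.2.

25.2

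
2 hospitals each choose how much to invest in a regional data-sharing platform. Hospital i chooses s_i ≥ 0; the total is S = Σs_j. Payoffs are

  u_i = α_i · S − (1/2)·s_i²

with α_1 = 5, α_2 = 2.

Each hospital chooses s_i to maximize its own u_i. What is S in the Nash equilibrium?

7

Hospital i's FOC: ∂u_i/∂s_i = α_i − s_i = 0, so s_i* = α_i.
NE contributions = (5, 2); S = 7.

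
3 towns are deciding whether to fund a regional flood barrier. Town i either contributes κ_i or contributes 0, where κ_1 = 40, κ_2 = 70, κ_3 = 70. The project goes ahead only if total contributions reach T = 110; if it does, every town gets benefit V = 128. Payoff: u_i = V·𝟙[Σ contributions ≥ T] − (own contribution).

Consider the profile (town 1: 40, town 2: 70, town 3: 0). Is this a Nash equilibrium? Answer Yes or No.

Total = 110 ≥ 110: provided.
Town 1 (pledges 40, payoff 88): dropping to 0 → total 70, payoff 0. No gain.
Town 2 (pledges 70, payoff 58): dropping to 0 → total 40, payoff 0. No gain.
Town 3 (pledges 0, payoff 128): pledging 70 → total 180, payoff 58. No gain.

Yes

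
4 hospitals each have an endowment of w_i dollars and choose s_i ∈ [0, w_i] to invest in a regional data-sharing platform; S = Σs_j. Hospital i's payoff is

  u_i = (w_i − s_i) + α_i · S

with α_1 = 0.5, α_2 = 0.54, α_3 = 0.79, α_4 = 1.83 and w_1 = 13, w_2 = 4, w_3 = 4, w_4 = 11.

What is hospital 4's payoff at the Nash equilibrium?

20.13

∂u_i/∂s_i = α_i − 1, so hospital i contributes w_i if α_i > 1, else 0.
α_i > 1 for i ∈ {4}; NE contributions (0, 0, 0, 11), S = 11.
u_4 = (11 − 11) + 1.83·11 = 20.13.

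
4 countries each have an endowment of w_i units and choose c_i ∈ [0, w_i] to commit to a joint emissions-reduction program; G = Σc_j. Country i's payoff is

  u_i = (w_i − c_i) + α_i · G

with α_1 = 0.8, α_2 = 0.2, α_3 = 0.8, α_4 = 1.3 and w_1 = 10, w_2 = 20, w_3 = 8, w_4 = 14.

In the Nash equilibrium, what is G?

14

∂u_i/∂c_i = α_i − 1, so country i contributes w_i if α_i > 1, else 0.
α_i > 1 for i ∈ {4}; NE contributions (0, 0, 0, 14), G = 14.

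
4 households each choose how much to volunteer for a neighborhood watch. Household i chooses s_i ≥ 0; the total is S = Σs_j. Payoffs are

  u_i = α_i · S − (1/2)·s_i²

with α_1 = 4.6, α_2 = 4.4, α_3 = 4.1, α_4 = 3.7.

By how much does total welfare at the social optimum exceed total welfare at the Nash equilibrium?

317.75

Household i's FOC: ∂u_i/∂s_i = α_i − s_i = 0, so s_i* = α_i.
NE contributions = (4.6, 4.4, 4.1, 3.7); S = 16.8.
W^NE = (Σα)·S − ½Σα_i² = 16.8² − ½·71.02 = 246.73.
Planner sets s_i = Σα_j = 16.8 for every i, so S^SO = 4·16.8 = 67.2.
W^SO = (Σα)·S^SO − ½·4·(Σα)² = (4/2)·16.8² = 564.48.
Deadweight loss = W^SO − W^NE = 317.75.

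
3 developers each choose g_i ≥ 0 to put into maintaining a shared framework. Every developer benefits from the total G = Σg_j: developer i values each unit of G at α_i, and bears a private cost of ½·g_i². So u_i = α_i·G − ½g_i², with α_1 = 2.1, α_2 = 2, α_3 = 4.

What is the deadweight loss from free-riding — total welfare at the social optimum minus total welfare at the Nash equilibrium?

Developer i's FOC: ∂u_i/∂g_i = α_i − g_i = 0, so g_i* = α_i.
NE contributions = (2.1, 2, 4); G = 8.1.
W^NE = (Σα)·G − ½Σα_i² = 8.1² − ½·24.41 = 53.405.
Planner sets g_i = Σα_j = 8.1 for every i, so G^SO = 3·8.1 = 24.3.
W^SO = (Σα)·G^SO − ½·3·(Σα)² = (3/2)·8.1² = 98.415.
Deadweight loss = W^SO − W^NE = 45.01.

45.01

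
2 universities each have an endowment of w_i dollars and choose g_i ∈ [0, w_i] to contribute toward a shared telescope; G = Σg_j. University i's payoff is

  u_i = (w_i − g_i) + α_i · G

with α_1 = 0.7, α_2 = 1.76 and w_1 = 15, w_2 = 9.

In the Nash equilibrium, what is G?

9

∂u_i/∂g_i = α_i − 1, so university i contributes w_i if α_i > 1, else 0.
α_i > 1 for i ∈ {2}; NE contributions (0, 9), G = 9.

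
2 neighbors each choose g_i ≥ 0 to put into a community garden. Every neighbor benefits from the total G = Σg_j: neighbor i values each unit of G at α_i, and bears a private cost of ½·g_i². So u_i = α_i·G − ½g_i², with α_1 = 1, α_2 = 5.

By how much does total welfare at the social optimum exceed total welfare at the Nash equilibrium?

Neighbor i's FOC: ∂u_i/∂g_i = α_i − g_i = 0, so g_i* = α_i.
NE contributions = (1, 5); G = 6.
W^NE = (Σα)·G − ½Σα_i² = 6² − ½·26 = 23.
Planner sets g_i = Σα_j = 6 for every i, so G^SO = 2·6 = 12.
W^SO = (Σα)·G^SO − ½·2·(Σα)² = (2/2)·6² = 36.
Deadweight loss = W^SO − W^NE = 13.

13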